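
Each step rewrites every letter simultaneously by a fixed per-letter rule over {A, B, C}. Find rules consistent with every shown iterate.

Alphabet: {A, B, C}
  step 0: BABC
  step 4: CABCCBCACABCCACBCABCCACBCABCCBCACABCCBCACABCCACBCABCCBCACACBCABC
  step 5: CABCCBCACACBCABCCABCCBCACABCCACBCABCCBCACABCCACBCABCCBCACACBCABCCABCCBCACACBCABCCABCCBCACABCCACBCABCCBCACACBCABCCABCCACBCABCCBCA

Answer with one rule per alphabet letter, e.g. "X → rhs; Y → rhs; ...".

A->BC, B->CB, C->CA

  step 4 ⇒ step 5: CABCCBCACABCCACBCABCCACBCABCCBCACABCCBCACABCCACBCABCCBCACACBCABC ⇒ CA·BC·CB·CA·CA·CB·CA·BC·CA·BC·CB·CA·CA·BC·CA·CB·CA·BC·CB·CA·CA·BC·CA·CB·CA·BC·CB·CA·CA·CB·CA·BC·CA·BC·CB·CA·CA·CB·CA·BC·CA·BC·CB·CA·CA·BC·CA·CB·CA·BC·CB·CA·CA·CB·CA·BC·CA·BC·CA·CB·CA·BC·CB·CA
    A ↦ BC
    B ↦ CB
    C ↦ CA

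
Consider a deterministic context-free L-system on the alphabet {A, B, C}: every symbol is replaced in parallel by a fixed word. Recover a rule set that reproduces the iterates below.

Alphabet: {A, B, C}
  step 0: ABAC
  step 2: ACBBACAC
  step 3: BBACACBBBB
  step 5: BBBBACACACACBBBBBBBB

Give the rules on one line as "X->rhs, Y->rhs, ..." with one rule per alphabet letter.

  step 2 ⇒ step 3: ACBBACAC ⇒ B·B·AC·AC·B·B·B·B
    A ↦ B
    B ↦ AC
    C ↦ B

A->B, B->AC, C->B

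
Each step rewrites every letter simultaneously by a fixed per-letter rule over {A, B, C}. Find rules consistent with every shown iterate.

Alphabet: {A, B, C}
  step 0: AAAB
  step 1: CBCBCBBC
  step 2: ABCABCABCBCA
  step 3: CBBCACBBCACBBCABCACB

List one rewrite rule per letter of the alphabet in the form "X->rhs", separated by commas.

A->CB, B->BC, C->A

  step 2 ⇒ step 3: ABCABCABCBCA ⇒ CB·BC·A·CB·BC·A·CB·BC·A·BC·A·CB
    A ↦ CB
    B ↦ BC
    C ↦ A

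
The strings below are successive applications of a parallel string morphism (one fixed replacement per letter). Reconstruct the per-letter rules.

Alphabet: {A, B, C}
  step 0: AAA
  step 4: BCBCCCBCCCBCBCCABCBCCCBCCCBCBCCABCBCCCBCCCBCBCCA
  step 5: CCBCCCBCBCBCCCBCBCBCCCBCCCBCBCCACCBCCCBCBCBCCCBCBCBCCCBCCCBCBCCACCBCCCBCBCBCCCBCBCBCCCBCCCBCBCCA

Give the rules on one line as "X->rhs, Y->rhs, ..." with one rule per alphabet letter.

  step 4 ⇒ step 5: BCBCCCBCCCBCBCCABCBCCCBCCCBCBCCABCBCCCBCCCBCBCCA ⇒ CC·BC·CC·BC·BC·BC·CC·BC·BC·BC·CC·BC·CC·BC·BC·CA·CC·BC·CC·BC·BC·BC·CC·BC·BC·BC·CC·BC·CC·BC·BC·CA·CC·BC·CC·BC·BC·BC·CC·BC·BC·BC·CC·BC·CC·BC·BC·CA
    A ↦ CA
    B ↦ CC
    C ↦ BC

A->CA, B->CC, C->BC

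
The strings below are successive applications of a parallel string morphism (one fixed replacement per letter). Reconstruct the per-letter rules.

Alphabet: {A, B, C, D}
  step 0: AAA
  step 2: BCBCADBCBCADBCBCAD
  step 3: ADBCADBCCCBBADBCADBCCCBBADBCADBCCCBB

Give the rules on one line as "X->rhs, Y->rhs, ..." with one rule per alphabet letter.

A->CCB, B->AD, C->BC, D->B

  step 2 ⇒ step 3: BCBCADBCBCADBCBCAD ⇒ AD·BC·AD·BC·CCB·B·AD·BC·AD·BC·CCB·B·AD·BC·AD·BC·CCB·B
    A ↦ CCB
    B ↦ AD
    C ↦ BC
    D ↦ B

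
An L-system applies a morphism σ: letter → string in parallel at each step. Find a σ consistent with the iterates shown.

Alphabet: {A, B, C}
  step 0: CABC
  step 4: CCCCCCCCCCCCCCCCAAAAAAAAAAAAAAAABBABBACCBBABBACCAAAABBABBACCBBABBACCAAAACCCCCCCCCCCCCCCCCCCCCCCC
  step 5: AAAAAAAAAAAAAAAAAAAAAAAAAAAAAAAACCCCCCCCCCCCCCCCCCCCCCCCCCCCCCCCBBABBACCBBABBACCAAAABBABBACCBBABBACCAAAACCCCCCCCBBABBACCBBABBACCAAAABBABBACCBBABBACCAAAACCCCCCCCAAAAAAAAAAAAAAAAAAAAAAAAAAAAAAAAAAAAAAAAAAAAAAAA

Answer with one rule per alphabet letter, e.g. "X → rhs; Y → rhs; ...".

  step 4 ⇒ step 5: CCCCCCCCCCCCCCCCAAAAAAAAAAAAAAAABBABBACCBBABBACCAAAABBABBACCBBABBACCAAAACCCCCCCCCCCCCCCCCCCCCCCC ⇒ AA·AA·AA·AA·AA·AA·AA·AA·AA·AA·AA·AA·AA·AA·AA·AA·CC·CC·CC·CC·CC·CC·CC·CC·CC·CC·CC·CC·CC·CC·CC·CC·BBA·BBA·CC·BBA·BBA·CC·AA·AA·BBA·BBA·CC·BBA·BBA·CC·AA·AA·CC·CC·CC·CC·BBA·BBA·CC·BBA·BBA·CC·AA·AA·BBA·BBA·CC·BBA·BBA·CC·AA·AA·CC·CC·CC·CC·AA·AA·AA·AA·AA·AA·AA·AA·AA·AA·AA·AA·AA·AA·AA·AA·AA·AA·AA·AA·AA·AA·AA·AA
    A ↦ CC
    B ↦ BBA
    C ↦ AA

A->CC, B->BBA, C->AA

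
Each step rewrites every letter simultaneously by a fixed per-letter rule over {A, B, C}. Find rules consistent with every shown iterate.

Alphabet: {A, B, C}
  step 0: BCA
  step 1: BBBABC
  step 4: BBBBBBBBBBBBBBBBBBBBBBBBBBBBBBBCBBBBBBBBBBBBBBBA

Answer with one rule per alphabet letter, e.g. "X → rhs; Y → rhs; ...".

  step 0 ⇒ step 1: BCA ⇒ BB·BA·BC
    A ↦ BC
    B ↦ BB
    C ↦ BA

A->BC, B->BB, C->BA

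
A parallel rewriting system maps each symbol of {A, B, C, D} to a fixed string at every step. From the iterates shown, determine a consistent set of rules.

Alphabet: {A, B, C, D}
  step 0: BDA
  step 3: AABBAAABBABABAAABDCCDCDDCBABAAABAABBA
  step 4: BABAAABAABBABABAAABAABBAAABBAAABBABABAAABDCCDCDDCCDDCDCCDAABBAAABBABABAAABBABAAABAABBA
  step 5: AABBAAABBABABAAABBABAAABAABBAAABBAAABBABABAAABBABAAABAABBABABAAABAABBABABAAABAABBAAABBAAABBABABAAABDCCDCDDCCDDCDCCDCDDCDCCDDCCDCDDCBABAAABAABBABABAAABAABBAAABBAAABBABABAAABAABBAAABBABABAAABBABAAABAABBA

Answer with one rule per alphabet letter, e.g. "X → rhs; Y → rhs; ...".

A->BA, B->AAB, C->CD, D->DC

  step 4 ⇒ step 5: BABAAABAABBABABAAABAABBAAABBAAABBABABAAABDCCDCDDCCDDCDCCDAABBAAABBABABAAABBABAAABAABBA ⇒ AAB·BA·AAB·BA·BA·BA·AAB·BA·BA·AAB·AAB·BA·AAB·BA·AAB·BA·BA·BA·AAB·BA·BA·AAB·AAB·BA·BA·BA·AAB·AAB·BA·BA·BA·AAB·AAB·BA·AAB·BA·AAB·BA·BA·BA·AAB·DC·CD·CD·DC·CD·DC·DC·CD·CD·DC·DC·CD·DC·CD·CD·DC·BA·BA·AAB·AAB·BA·BA·BA·AAB·AAB·BA·AAB·BA·AAB·BA·BA·BA·AAB·AAB·BA·AAB·BA·BA·BA·AAB·BA·BA·AAB·AAB·BA
    A ↦ BA
    B ↦ AAB
    C ↦ CD
    D ↦ DC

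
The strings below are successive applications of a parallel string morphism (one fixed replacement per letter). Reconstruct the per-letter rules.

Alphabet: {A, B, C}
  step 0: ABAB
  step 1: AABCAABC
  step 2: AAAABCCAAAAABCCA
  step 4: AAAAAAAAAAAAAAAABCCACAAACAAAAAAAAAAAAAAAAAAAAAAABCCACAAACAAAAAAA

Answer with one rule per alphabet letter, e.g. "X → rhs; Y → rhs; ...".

  step 1 ⇒ step 2: AABCAABC ⇒ AA·AA·BC·CA·AA·AA·BC·CA
    A ↦ AA
    B ↦ BC
    C ↦ CA

A->AA, B->BC, C->CA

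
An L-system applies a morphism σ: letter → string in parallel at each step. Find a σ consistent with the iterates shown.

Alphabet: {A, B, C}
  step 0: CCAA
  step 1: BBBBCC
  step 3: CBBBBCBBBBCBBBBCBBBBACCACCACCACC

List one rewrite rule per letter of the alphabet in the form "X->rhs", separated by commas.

A->C, B->ACC, C->BB

  step 0 ⇒ step 1: CCAA ⇒ BB·BB·C·C
    A ↦ C
    C ↦ BB
    B ↦ ACC  (constrained at step 1)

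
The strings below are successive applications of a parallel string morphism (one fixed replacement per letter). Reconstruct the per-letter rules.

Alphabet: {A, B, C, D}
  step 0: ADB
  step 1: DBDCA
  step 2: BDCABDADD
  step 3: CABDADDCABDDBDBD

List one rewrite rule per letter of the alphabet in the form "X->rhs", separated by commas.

A->D, B->CA, C->AD, D->BD

  step 2 ⇒ step 3: BDCABDADD ⇒ CA·BD·AD·D·CA·BD·D·BD·BD
    A ↦ D
    B ↦ CA
    C ↦ AD
    D ↦ BD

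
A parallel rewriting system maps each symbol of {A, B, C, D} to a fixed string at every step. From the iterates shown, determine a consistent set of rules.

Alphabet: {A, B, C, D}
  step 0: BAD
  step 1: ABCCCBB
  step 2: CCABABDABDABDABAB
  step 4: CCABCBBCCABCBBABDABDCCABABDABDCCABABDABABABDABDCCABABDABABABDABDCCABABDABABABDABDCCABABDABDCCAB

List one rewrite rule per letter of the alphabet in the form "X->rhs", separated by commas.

A->CC, B->AB, C->ABD, D->CBB

  step 1 ⇒ step 2: ABCCCBB ⇒ CC·AB·ABD·ABD·ABD·AB·AB
    A ↦ CC
    B ↦ AB
    C ↦ ABD
  step 0 ⇒ step 1: BAD ⇒ AB·CC·CBB
    D ↦ CBB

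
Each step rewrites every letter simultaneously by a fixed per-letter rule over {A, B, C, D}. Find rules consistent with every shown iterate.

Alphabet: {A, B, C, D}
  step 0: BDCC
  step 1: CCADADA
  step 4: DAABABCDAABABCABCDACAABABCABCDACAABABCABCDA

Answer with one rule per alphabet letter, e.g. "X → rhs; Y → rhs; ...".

A->AB, B->C, C->DA, D->CA

  step 0 ⇒ step 1: BDCC ⇒ C·CA·DA·DA
    B ↦ C
    C ↦ DA
    D ↦ CA
    A ↦ AB  (constrained at step 1)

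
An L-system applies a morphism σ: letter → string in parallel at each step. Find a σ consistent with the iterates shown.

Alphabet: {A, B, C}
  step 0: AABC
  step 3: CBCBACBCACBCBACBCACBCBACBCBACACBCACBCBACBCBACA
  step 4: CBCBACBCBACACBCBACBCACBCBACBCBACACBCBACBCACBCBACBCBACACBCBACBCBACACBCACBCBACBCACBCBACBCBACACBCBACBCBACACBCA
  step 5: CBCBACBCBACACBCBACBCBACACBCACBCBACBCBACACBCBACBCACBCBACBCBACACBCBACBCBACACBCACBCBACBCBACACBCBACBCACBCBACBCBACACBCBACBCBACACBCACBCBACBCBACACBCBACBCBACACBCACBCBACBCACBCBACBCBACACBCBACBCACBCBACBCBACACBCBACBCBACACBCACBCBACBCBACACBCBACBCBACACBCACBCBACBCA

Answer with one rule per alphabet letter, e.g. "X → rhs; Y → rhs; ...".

A->CA, B->CBA, C->CB

  step 4 ⇒ step 5: CBCBACBCBACACBCBACBCACBCBACBCBACACBCBACBCACBCBACBCBACACBCBACBCBACACBCACBCBACBCACBCBACBCBACACBCBACBCBACACBCA ⇒ CB·CBA·CB·CBA·CA·CB·CBA·CB·CBA·CA·CB·CA·CB·CBA·CB·CBA·CA·CB·CBA·CB·CA·CB·CBA·CB·CBA·CA·CB·CBA·CB·CBA·CA·CB·CA·CB·CBA·CB·CBA·CA·CB·CBA·CB·CA·CB·CBA·CB·CBA·CA·CB·CBA·CB·CBA·CA·CB·CA·CB·CBA·CB·CBA·CA·CB·CBA·CB·CBA·CA·CB·CA·CB·CBA·CB·CA·CB·CBA·CB·CBA·CA·CB·CBA·CB·CA·CB·CBA·CB·CBA·CA·CB·CBA·CB·CBA·CA·CB·CA·CB·CBA·CB·CBA·CA·CB·CBA·CB·CBA·CA·CB·CA·CB·CBA·CB·CA
    A ↦ CA
    B ↦ CBA
    C ↦ CB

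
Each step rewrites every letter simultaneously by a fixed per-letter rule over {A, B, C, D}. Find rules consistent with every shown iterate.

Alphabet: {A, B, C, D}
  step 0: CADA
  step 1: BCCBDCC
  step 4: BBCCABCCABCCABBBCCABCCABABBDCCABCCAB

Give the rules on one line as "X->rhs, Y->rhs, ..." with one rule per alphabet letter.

A->CC, B->AB, C->B, D->BD

  step 0 ⇒ step 1: CADA ⇒ B·CC·BD·CC
    A ↦ CC
    C ↦ B
    D ↦ BD
    B ↦ AB  (constrained at step 1)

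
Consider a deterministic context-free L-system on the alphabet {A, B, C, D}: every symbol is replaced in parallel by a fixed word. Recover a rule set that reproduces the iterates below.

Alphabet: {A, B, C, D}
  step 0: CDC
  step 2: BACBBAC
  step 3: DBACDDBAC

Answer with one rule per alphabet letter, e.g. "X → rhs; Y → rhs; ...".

A->B, B->D, C->AC, D->A

  step 2 ⇒ step 3: BACBBAC ⇒ D·B·AC·D·D·B·AC
    A ↦ B
    B ↦ D
    C ↦ AC
    D ↦ A  (constrained at step 0)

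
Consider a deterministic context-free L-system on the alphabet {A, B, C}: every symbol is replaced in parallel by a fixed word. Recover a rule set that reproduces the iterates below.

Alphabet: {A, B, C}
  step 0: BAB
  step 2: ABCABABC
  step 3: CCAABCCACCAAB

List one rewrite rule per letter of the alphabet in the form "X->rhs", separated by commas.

  step 2 ⇒ step 3: ABCABABC ⇒ C·CA·AB·C·CA·C·CA·AB
    A ↦ C
    B ↦ CA
    C ↦ AB

A->C, B->CA, C->AB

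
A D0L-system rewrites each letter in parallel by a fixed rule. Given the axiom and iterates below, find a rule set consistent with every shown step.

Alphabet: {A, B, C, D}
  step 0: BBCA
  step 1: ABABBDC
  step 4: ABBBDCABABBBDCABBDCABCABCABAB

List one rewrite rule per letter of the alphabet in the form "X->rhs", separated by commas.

  step 0 ⇒ step 1: BBCA ⇒ AB·AB·BD·C
    A ↦ C
    B ↦ AB
    C ↦ BD
    D ↦ B  (constrained at step 1)

A->C, B->AB, C->BD, D->B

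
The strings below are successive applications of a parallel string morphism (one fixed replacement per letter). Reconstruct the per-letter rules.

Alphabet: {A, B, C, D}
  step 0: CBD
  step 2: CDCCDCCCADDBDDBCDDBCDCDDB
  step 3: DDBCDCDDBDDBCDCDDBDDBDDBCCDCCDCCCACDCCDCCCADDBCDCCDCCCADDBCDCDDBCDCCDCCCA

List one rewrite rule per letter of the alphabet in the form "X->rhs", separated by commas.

  step 2 ⇒ step 3: CDCCDCCCADDBDDBCDDBCDCDDB ⇒ DDB·CDC·DDB·DDB·CDC·DDB·DDB·DDB·C·CDC·CDC·CCA·CDC·CDC·CCA·DDB·CDC·CDC·CCA·DDB·CDC·DDB·CDC·CDC·CCA
    A ↦ C
    B ↦ CCA
    C ↦ DDB
    D ↦ CDC

A->C, B->CCA, C->DDB, D->CDC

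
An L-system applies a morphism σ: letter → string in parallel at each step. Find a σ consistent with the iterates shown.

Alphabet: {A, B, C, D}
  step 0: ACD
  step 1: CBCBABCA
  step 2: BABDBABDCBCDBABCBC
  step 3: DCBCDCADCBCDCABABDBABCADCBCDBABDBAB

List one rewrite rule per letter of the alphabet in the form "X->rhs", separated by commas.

  step 2 ⇒ step 3: BABDBABDCBCDBABCBC ⇒ D·CBC·D·CA·D·CBC·D·CA·BAB·D·BAB·CA·D·CBC·D·BAB·D·BAB
    A ↦ CBC
    B ↦ D
    C ↦ BAB
    D ↦ CA

A->CBC, B->D, C->BAB, D->CA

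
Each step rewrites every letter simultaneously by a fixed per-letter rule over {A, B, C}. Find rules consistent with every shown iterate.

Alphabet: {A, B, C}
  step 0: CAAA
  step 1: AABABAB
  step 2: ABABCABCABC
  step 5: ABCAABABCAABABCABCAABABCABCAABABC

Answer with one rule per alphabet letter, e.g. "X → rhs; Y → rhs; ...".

  step 1 ⇒ step 2: AABABAB ⇒ AB·AB·C·AB·C·AB·C
    A ↦ AB
    B ↦ C
  step 0 ⇒ step 1: CAAA ⇒ A·AB·AB·AB
    C ↦ A

A->AB, B->C, C->A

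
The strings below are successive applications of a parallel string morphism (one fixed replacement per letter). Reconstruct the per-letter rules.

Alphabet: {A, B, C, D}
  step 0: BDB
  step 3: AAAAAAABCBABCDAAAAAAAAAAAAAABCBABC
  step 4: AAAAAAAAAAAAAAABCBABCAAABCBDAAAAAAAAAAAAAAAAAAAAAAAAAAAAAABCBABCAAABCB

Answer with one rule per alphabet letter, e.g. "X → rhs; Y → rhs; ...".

A->AA, B->ABC, C->B, D->DA

  step 3 ⇒ step 4: AAAAAAABCBABCDAAAAAAAAAAAAAABCBABC ⇒ AA·AA·AA·AA·AA·AA·AA·ABC·B·ABC·AA·ABC·B·DA·AA·AA·AA·AA·AA·AA·AA·AA·AA·AA·AA·AA·AA·AA·ABC·B·ABC·AA·ABC·B
    A ↦ AA
    B ↦ ABC
    C ↦ B
    D ↦ DA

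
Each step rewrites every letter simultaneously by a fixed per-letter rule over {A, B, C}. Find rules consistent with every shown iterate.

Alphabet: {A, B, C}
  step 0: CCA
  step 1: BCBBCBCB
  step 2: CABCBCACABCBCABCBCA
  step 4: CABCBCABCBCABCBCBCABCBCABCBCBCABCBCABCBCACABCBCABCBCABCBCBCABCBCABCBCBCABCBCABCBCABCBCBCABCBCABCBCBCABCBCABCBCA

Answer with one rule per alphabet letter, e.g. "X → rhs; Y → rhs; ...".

A->CB, B->CA, C->BCB

  step 1 ⇒ step 2: BCBBCBCB ⇒ CA·BCB·CA·CA·BCB·CA·BCB·CA
    B ↦ CA
    C ↦ BCB
  step 0 ⇒ step 1: CCA ⇒ BCB·BCB·CB
    A ↦ CB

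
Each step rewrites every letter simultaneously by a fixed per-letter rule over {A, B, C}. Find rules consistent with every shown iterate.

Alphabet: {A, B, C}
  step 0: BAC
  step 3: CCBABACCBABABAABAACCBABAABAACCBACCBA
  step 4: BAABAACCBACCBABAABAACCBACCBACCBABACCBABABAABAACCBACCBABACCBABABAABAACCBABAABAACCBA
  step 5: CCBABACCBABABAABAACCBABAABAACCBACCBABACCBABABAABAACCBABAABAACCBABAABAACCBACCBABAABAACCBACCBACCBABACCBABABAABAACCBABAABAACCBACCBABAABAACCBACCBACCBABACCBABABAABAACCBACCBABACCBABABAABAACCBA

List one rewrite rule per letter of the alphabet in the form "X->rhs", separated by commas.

A->BA, B->CC, C->BAA

  step 4 ⇒ step 5: BAABAACCBACCBABAABAACCBACCBACCBABACCBABABAABAACCBACCBABACCBABABAABAACCBABAABAACCBA ⇒ CC·BA·BA·CC·BA·BA·BAA·BAA·CC·BA·BAA·BAA·CC·BA·CC·BA·BA·CC·BA·BA·BAA·BAA·CC·BA·BAA·BAA·CC·BA·BAA·BAA·CC·BA·CC·BA·BAA·BAA·CC·BA·CC·BA·CC·BA·BA·CC·BA·BA·BAA·BAA·CC·BA·BAA·BAA·CC·BA·CC·BA·BAA·BAA·CC·BA·CC·BA·CC·BA·BA·CC·BA·BA·BAA·BAA·CC·BA·CC·BA·BA·CC·BA·BA·BAA·BAA·CC·BA
    A ↦ BA
    B ↦ CC
    C ↦ BAA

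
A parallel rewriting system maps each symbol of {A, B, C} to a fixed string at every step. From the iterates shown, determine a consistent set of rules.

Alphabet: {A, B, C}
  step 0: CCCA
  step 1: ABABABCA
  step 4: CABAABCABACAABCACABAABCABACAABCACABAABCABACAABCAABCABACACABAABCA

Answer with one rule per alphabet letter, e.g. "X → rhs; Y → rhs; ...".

  step 0 ⇒ step 1: CCCA ⇒ AB·AB·AB·CA
    A ↦ CA
    C ↦ AB
    B ↦ BA  (constrained at step 1)

A->CA, B->BA, C->AB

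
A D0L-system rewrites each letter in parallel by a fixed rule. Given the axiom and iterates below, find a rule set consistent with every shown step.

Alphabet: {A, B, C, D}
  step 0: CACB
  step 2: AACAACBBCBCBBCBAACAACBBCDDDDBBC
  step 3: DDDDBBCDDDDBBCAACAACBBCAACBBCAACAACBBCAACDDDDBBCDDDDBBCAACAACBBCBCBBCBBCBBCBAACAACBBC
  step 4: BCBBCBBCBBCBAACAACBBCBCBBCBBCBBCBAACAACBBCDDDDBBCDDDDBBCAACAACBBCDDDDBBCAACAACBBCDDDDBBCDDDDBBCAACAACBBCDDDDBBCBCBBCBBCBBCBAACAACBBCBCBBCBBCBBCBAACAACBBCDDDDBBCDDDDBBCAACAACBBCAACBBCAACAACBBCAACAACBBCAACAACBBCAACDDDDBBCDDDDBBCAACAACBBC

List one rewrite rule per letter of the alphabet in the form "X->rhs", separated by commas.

  step 3 ⇒ step 4: DDDDBBCDDDDBBCAACAACBBCAACBBCAACAACBBCAACDDDDBBCDDDDBBCAACAACBBCBCBBCBBCBBCBAACAACBBC ⇒ BCB·BCB·BCB·BCB·AAC·AAC·BBC·BCB·BCB·BCB·BCB·AAC·AAC·BBC·DD·DD·BBC·DD·DD·BBC·AAC·AAC·BBC·DD·DD·BBC·AAC·AAC·BBC·DD·DD·BBC·DD·DD·BBC·AAC·AAC·BBC·DD·DD·BBC·BCB·BCB·BCB·BCB·AAC·AAC·BBC·BCB·BCB·BCB·BCB·AAC·AAC·BBC·DD·DD·BBC·DD·DD·BBC·AAC·AAC·BBC·AAC·BBC·AAC·AAC·BBC·AAC·AAC·BBC·AAC·AAC·BBC·AAC·DD·DD·BBC·DD·DD·BBC·AAC·AAC·BBC
    A ↦ DD
    B ↦ AAC
    C ↦ BBC
    D ↦ BCB

A->DD, B->AAC, C->BBC, D->BCB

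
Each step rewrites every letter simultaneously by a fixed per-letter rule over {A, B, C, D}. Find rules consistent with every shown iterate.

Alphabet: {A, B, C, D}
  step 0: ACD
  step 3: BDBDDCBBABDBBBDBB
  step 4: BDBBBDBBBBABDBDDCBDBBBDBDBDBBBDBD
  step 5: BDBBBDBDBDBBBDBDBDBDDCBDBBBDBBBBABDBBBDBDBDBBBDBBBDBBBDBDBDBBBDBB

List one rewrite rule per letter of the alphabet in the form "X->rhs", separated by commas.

A->DC, B->BD, C->A, D->BB

  step 4 ⇒ step 5: BDBBBDBBBBABDBDDCBDBBBDBDBDBBBDBD ⇒ BD·BB·BD·BD·BD·BB·BD·BD·BD·BD·DC·BD·BB·BD·BB·BB·A·BD·BB·BD·BD·BD·BB·BD·BB·BD·BB·BD·BD·BD·BB·BD·BB
    A ↦ DC
    B ↦ BD
    C ↦ A
    D ↦ BB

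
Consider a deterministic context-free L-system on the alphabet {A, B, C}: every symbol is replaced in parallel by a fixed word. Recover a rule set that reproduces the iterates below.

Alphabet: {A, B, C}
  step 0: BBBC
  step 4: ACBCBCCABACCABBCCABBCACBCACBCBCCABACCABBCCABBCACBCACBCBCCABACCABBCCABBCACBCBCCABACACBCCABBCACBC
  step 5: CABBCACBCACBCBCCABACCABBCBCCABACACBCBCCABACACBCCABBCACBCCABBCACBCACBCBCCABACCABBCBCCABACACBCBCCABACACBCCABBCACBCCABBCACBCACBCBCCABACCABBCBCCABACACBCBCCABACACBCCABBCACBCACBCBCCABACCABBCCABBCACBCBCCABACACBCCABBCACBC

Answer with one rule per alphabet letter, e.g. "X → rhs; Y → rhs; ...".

A->CAB, B->AC, C->BC

  step 4 ⇒ step 5: ACBCBCCABACCABBCCABBCACBCACBCBCCABACCABBCCABBCACBCACBCBCCABACCABBCCABBCACBCBCCABACACBCCABBCACBC ⇒ CAB·BC·AC·BC·AC·BC·BC·CAB·AC·CAB·BC·BC·CAB·AC·AC·BC·BC·CAB·AC·AC·BC·CAB·BC·AC·BC·CAB·BC·AC·BC·AC·BC·BC·CAB·AC·CAB·BC·BC·CAB·AC·AC·BC·BC·CAB·AC·AC·BC·CAB·BC·AC·BC·CAB·BC·AC·BC·AC·BC·BC·CAB·AC·CAB·BC·BC·CAB·AC·AC·BC·BC·CAB·AC·AC·BC·CAB·BC·AC·BC·AC·BC·BC·CAB·AC·CAB·BC·CAB·BC·AC·BC·BC·CAB·AC·AC·BC·CAB·BC·AC·BC
    A ↦ CAB
    B ↦ AC
    C ↦ BC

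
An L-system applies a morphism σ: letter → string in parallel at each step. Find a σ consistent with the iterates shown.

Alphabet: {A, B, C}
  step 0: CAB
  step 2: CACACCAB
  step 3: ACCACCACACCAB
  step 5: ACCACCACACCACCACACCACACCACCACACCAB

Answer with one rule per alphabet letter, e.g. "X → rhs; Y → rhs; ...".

  step 2 ⇒ step 3: CACACCAB ⇒ AC·C·AC·C·AC·AC·C·AB
    A ↦ C
    B ↦ AB
    C ↦ AC

A->C, B->AB, C->AC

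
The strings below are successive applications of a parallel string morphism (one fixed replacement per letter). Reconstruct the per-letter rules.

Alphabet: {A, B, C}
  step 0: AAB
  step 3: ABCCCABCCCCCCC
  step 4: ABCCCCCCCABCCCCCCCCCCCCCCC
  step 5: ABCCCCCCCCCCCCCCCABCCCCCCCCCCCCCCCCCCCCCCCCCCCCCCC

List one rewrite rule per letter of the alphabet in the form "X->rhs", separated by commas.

  step 4 ⇒ step 5: ABCCCCCCCABCCCCCCCCCCCCCCC ⇒ AB·C·CC·CC·CC·CC·CC·CC·CC·AB·C·CC·CC·CC·CC·CC·CC·CC·CC·CC·CC·CC·CC·CC·CC·CC
    A ↦ AB
    B ↦ C
    C ↦ CC

A->AB, B->C, C->CC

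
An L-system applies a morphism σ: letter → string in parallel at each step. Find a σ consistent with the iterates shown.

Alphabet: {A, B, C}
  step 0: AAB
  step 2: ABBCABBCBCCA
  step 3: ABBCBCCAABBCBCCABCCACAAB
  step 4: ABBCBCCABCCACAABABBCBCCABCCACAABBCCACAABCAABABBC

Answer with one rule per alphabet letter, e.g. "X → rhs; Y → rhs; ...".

A->AB, B->BC, C->CA

  step 3 ⇒ step 4: ABBCBCCAABBCBCCABCCACAAB ⇒ AB·BC·BC·CA·BC·CA·CA·AB·AB·BC·BC·CA·BC·CA·CA·AB·BC·CA·CA·AB·CA·AB·AB·BC
    A ↦ AB
    B ↦ BC
    C ↦ CA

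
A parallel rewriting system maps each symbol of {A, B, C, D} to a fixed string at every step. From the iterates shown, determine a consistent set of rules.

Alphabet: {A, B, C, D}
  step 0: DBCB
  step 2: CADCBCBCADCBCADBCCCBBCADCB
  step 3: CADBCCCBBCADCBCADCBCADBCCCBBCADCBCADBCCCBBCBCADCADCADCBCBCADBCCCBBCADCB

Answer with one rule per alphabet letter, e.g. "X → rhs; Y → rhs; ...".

A->BCC, B->CB, C->CAD, D->CBB

  step 2 ⇒ step 3: CADCBCBCADCBCADBCCCBBCADCB ⇒ CAD·BCC·CBB·CAD·CB·CAD·CB·CAD·BCC·CBB·CAD·CB·CAD·BCC·CBB·CB·CAD·CAD·CAD·CB·CB·CAD·BCC·CBB·CAD·CB
    A ↦ BCC
    B ↦ CB
    C ↦ CAD
    D ↦ CBB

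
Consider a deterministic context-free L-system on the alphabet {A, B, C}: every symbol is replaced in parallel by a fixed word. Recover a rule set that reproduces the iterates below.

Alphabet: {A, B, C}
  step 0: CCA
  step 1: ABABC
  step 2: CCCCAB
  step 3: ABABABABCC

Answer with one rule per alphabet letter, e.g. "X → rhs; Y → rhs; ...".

A->C, B->C, C->AB

  step 2 ⇒ step 3: CCCCAB ⇒ AB·AB·AB·AB·C·C
    A ↦ C
    B ↦ C
    C ↦ AB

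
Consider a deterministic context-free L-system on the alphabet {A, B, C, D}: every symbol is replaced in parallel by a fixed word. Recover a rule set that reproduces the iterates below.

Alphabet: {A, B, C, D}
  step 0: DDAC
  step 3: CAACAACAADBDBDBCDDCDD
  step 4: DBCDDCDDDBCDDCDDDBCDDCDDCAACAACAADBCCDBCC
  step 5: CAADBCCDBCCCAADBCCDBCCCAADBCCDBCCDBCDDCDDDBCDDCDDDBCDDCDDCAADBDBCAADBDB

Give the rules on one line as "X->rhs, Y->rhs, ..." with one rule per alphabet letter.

A->CDD, B->AA, C->DB, D->C

  step 4 ⇒ step 5: DBCDDCDDDBCDDCDDDBCDDCDDCAACAACAADBCCDBCC ⇒ C·AA·DB·C·C·DB·C·C·C·AA·DB·C·C·DB·C·C·C·AA·DB·C·C·DB·C·C·DB·CDD·CDD·DB·CDD·CDD·DB·CDD·CDD·C·AA·DB·DB·C·AA·DB·DB
    A ↦ CDD
    B ↦ AA
    C ↦ DB
    D ↦ C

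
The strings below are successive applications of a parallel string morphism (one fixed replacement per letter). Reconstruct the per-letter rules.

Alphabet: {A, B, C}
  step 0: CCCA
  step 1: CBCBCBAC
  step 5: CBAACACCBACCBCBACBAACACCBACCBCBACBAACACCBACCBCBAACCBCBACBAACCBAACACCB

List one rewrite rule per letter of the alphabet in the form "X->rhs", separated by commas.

  step 0 ⇒ step 1: CCCA ⇒ CB·CB·CB·AC
    A ↦ AC
    C ↦ CB
    B ↦ A  (constrained at step 1)

A->AC, B->A, C->CB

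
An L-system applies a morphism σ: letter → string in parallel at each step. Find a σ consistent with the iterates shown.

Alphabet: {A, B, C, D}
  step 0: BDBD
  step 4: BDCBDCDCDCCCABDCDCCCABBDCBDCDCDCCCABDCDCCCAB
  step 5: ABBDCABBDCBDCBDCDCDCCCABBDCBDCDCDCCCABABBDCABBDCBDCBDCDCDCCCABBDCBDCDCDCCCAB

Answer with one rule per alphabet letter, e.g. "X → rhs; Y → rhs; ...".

  step 4 ⇒ step 5: BDCBDCDCDCCCABDCDCCCABBDCBDCDCDCCCABDCDCCCAB ⇒ AB·B·DC·AB·B·DC·B·DC·B·DC·DC·DC·CC·AB·B·DC·B·DC·DC·DC·CC·AB·AB·B·DC·AB·B·DC·B·DC·B·DC·DC·DC·CC·AB·B·DC·B·DC·DC·DC·CC·AB
    A ↦ CC
    B ↦ AB
    C ↦ DC
    D ↦ B

A->CC, B->AB, C->DC, D->B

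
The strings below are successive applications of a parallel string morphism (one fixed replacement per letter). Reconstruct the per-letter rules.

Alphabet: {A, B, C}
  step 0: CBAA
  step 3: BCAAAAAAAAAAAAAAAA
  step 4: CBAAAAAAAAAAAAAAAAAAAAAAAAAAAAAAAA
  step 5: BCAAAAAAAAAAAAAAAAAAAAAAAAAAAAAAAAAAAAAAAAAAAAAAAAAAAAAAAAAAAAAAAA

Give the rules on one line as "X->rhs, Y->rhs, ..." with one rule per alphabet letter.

A->AA, B->C, C->B

  step 4 ⇒ step 5: CBAAAAAAAAAAAAAAAAAAAAAAAAAAAAAAAA ⇒ B·C·AA·AA·AA·AA·AA·AA·AA·AA·AA·AA·AA·AA·AA·AA·AA·AA·AA·AA·AA·AA·AA·AA·AA·AA·AA·AA·AA·AA·AA·AA·AA·AA
    A ↦ AA
    B ↦ C
    C ↦ B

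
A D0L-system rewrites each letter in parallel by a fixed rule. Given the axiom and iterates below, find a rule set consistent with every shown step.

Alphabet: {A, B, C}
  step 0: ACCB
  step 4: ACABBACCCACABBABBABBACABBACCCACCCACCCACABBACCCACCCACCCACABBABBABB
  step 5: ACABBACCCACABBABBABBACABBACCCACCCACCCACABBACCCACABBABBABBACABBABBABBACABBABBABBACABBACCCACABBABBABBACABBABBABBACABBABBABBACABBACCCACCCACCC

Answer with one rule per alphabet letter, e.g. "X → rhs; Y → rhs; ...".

  step 4 ⇒ step 5: ACABBACCCACABBABBABBACABBACCCACCCACCCACABBACCCACCCACCCACABBABBABB ⇒ AC·ABB·AC·C·C·AC·ABB·ABB·ABB·AC·ABB·AC·C·C·AC·C·C·AC·C·C·AC·ABB·AC·C·C·AC·ABB·ABB·ABB·AC·ABB·ABB·ABB·AC·ABB·ABB·ABB·AC·ABB·AC·C·C·AC·ABB·ABB·ABB·AC·ABB·ABB·ABB·AC·ABB·ABB·ABB·AC·ABB·AC·C·C·AC·C·C·AC·C·C
    A ↦ AC
    B ↦ C
    C ↦ ABB

A->AC, B->C, C->ABB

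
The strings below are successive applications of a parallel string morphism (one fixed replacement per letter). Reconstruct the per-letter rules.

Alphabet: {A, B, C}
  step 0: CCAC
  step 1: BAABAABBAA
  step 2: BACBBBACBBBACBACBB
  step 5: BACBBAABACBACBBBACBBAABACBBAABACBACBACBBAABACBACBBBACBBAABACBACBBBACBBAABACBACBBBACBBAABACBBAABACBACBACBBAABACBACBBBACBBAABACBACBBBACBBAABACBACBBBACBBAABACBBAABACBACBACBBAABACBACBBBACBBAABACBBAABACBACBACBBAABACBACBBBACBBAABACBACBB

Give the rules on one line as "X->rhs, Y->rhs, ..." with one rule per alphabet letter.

A->B, B->BAC, C->BAA

  step 1 ⇒ step 2: BAABAABBAA ⇒ BAC·B·B·BAC·B·B·BAC·BAC·B·B
    A ↦ B
    B ↦ BAC
  step 0 ⇒ step 1: CCAC ⇒ BAA·BAA·B·BAA
    C ↦ BAA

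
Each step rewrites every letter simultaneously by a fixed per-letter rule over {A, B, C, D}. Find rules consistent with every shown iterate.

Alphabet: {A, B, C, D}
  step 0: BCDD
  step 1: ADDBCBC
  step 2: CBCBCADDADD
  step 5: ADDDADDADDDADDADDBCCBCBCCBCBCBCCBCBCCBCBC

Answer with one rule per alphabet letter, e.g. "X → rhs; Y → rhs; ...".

  step 1 ⇒ step 2: ADDBCBC ⇒ C·BC·BC·AD·D·AD·D
    A ↦ C
    B ↦ AD
    C ↦ D
    D ↦ BC

A->C, B->AD, C->D, D->BC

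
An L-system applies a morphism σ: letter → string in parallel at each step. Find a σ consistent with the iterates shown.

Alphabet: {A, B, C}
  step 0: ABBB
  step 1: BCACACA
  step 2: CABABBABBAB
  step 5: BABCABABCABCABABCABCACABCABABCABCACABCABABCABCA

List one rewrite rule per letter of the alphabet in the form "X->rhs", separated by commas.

A->B, B->CA, C->BA

  step 1 ⇒ step 2: BCACACA ⇒ CA·BA·B·BA·B·BA·B
    A ↦ B
    B ↦ CA
    C ↦ BA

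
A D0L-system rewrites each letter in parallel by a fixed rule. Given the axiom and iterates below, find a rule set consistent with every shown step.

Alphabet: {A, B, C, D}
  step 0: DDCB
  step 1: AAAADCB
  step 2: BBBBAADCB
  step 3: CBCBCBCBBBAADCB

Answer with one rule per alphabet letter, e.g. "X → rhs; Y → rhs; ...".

A->B, B->CB, C->D, D->AA

  step 2 ⇒ step 3: BBBBAADCB ⇒ CB·CB·CB·CB·B·B·AA·D·CB
    A ↦ B
    B ↦ CB
    C ↦ D
    D ↦ AA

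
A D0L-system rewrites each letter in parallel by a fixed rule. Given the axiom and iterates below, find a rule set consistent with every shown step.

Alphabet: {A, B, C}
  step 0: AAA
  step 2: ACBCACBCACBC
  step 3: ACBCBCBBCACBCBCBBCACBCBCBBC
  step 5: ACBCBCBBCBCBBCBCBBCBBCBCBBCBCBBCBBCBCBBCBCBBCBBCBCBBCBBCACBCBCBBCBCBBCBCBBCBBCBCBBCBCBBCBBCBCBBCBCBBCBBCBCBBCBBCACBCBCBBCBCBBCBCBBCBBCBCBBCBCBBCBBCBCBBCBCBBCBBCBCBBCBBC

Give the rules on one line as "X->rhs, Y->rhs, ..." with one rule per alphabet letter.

A->AC, B->BCB, C->BC

  step 2 ⇒ step 3: ACBCACBCACBC ⇒ AC·BC·BCB·BC·AC·BC·BCB·BC·AC·BC·BCB·BC
    A ↦ AC
    B ↦ BCB
    C ↦ BC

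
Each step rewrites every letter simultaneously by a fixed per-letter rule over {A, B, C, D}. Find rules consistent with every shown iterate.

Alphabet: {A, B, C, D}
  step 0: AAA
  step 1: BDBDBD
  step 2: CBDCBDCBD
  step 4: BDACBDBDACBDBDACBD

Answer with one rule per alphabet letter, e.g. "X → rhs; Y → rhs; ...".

A->BD, B->C, C->A, D->BD

  step 1 ⇒ step 2: BDBDBD ⇒ C·BD·C·BD·C·BD
    B ↦ C
    D ↦ BD
  step 0 ⇒ step 1: AAA ⇒ BD·BD·BD
    A ↦ BD
    C ↦ A  (constrained at step 2)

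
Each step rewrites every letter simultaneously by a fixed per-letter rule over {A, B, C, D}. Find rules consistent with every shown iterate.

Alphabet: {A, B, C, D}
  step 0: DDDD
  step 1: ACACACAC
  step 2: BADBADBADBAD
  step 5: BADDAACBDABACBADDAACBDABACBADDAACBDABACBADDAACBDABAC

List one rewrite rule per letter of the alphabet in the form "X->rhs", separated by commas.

A->B, B->DA, C->AD, D->AC

  step 1 ⇒ step 2: ACACACAC ⇒ B·AD·B·AD·B·AD·B·AD
    A ↦ B
    C ↦ AD
    B ↦ DA  (constrained at step 2)
  step 0 ⇒ step 1: DDDD ⇒ AC·AC·AC·AC
    D ↦ AC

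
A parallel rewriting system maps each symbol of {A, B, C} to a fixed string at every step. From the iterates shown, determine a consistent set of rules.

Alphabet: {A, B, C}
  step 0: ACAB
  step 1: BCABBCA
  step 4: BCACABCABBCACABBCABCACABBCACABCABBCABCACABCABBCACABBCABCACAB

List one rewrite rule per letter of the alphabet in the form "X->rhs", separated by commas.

  step 0 ⇒ step 1: ACAB ⇒ B·CA·B·BCA
    A ↦ B
    B ↦ BCA
    C ↦ CA

A->B, B->BCA, C->CA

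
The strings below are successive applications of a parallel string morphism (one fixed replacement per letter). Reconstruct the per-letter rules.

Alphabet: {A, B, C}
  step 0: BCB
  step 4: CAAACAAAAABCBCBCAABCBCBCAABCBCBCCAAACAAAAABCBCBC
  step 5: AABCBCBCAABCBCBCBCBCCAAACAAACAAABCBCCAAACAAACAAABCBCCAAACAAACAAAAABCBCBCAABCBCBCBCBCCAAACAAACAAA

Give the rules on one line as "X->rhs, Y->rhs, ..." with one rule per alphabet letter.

  step 4 ⇒ step 5: CAAACAAAAABCBCBCAABCBCBCAABCBCBCCAAACAAAAABCBCBC ⇒ AA·BC·BC·BC·AA·BC·BC·BC·BC·BC·CA·AA·CA·AA·CA·AA·BC·BC·CA·AA·CA·AA·CA·AA·BC·BC·CA·AA·CA·AA·CA·AA·AA·BC·BC·BC·AA·BC·BC·BC·BC·BC·CA·AA·CA·AA·CA·AA
    A ↦ BC
    B ↦ CA
    C ↦ AA

A->BC, B->CA, C->AA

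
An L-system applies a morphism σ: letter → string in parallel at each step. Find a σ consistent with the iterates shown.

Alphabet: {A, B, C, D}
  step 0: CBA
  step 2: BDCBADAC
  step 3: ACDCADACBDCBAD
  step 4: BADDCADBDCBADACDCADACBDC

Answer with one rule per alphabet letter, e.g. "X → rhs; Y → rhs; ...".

  step 3 ⇒ step 4: ACDCADACBDCBAD ⇒ B·AD·DC·AD·B·DC·B·AD·AC·DC·AD·AC·B·DC
    A ↦ B
    B ↦ AC
    C ↦ AD
    D ↦ DC

A->B, B->AC, C->AD, D->DC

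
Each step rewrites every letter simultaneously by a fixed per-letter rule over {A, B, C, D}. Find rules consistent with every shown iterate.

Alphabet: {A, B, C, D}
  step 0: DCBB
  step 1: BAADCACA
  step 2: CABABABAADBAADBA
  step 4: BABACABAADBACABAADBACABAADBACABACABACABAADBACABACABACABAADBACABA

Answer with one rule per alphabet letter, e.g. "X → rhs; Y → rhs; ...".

  step 1 ⇒ step 2: BAADCACA ⇒ CA·BA·BA·BA·AD·BA·AD·BA
    A ↦ BA
    B ↦ CA
    C ↦ AD
    D ↦ BA

A->BA, B->CA, C->AD, D->BA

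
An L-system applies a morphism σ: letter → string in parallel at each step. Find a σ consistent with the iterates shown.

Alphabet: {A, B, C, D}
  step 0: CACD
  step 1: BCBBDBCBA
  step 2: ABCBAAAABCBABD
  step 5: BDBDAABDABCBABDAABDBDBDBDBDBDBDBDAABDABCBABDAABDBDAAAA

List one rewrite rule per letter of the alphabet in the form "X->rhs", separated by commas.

  step 1 ⇒ step 2: BCBBDBCBA ⇒ A·BCB·A·A·A·A·BCB·A·BD
    A ↦ BD
    B ↦ A
    C ↦ BCB
    D ↦ A

A->BD, B->A, C->BCB, D->A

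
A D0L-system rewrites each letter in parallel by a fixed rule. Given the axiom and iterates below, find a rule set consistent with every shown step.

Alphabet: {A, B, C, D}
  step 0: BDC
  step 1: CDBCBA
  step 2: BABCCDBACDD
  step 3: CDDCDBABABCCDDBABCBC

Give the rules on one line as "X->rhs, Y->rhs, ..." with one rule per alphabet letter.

  step 2 ⇒ step 3: BABCCDBACDD ⇒ CD·D·CD·BA·BA·BC·CD·D·BA·BC·BC
    A ↦ D
    B ↦ CD
    C ↦ BA
    D ↦ BC

A->D, B->CD, C->BA, D->BC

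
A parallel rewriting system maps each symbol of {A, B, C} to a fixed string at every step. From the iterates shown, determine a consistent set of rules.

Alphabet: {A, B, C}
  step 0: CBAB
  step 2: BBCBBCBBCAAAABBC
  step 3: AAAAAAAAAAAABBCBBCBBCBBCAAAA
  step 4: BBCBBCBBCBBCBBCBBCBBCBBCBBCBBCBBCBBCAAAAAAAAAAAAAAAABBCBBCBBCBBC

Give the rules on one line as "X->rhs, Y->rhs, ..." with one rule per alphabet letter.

  step 3 ⇒ step 4: AAAAAAAAAAAABBCBBCBBCBBCAAAA ⇒ BBC·BBC·BBC·BBC·BBC·BBC·BBC·BBC·BBC·BBC·BBC·BBC·A·A·AA·A·A·AA·A·A·AA·A·A·AA·BBC·BBC·BBC·BBC
    A ↦ BBC
    B ↦ A
    C ↦ AA

A->BBC, B->A, C->AA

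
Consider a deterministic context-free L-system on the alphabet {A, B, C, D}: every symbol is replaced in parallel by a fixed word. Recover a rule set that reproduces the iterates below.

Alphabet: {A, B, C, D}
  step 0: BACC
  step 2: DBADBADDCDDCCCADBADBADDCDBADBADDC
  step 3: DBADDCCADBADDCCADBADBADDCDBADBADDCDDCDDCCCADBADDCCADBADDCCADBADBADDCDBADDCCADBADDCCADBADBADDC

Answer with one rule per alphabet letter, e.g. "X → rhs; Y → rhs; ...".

A->CCA, B->DD, C->DDC, D->DBA

  step 2 ⇒ step 3: DBADBADDCDDCCCADBADBADDCDBADBADDC ⇒ DBA·DD·CCA·DBA·DD·CCA·DBA·DBA·DDC·DBA·DBA·DDC·DDC·DDC·CCA·DBA·DD·CCA·DBA·DD·CCA·DBA·DBA·DDC·DBA·DD·CCA·DBA·DD·CCA·DBA·DBA·DDC
    A ↦ CCA
    B ↦ DD
    C ↦ DDC
    D ↦ DBA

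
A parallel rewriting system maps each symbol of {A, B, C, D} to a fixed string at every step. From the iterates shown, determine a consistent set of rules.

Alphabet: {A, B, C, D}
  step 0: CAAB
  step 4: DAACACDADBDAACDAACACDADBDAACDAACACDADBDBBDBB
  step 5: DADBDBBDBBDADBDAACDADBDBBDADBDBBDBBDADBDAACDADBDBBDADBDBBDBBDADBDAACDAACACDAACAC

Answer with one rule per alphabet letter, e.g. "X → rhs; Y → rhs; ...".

A->DB, B->AC, C->B, D->DA

  step 4 ⇒ step 5: DAACACDADBDAACDAACACDADBDAACDAACACDADBDBBDBB ⇒ DA·DB·DB·B·DB·B·DA·DB·DA·AC·DA·DB·DB·B·DA·DB·DB·B·DB·B·DA·DB·DA·AC·DA·DB·DB·B·DA·DB·DB·B·DB·B·DA·DB·DA·AC·DA·AC·AC·DA·AC·AC
    A ↦ DB
    B ↦ AC
    C ↦ B
    D ↦ DA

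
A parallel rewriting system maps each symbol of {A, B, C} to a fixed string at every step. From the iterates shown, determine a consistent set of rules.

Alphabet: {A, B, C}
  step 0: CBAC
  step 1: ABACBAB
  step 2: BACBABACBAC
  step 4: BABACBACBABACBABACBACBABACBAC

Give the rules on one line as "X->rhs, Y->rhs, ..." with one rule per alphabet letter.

A->B, B->AC, C->AB

  step 1 ⇒ step 2: ABACBAB ⇒ B·AC·B·AB·AC·B·AC
    A ↦ B
    B ↦ AC
    C ↦ AB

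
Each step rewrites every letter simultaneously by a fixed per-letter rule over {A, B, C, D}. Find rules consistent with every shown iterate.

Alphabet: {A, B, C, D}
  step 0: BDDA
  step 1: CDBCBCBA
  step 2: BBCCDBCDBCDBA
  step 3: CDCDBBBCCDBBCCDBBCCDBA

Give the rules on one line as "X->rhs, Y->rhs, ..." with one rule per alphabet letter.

  step 2 ⇒ step 3: BBCCDBCDBCDBA ⇒ CD·CD·B·B·BC·CD·B·BC·CD·B·BC·CD·BA
    A ↦ BA
    B ↦ CD
    C ↦ B
    D ↦ BC

A->BA, B->CD, C->B, D->BC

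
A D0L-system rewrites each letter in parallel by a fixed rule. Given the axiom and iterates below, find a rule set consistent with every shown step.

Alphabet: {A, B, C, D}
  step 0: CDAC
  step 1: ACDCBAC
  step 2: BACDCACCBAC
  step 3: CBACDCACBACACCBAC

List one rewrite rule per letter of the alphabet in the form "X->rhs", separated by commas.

A->B, B->C, C->AC, D->DC

  step 2 ⇒ step 3: BACDCACCBAC ⇒ C·B·AC·DC·AC·B·AC·AC·C·B·AC
    A ↦ B
    B ↦ C
    C ↦ AC
    D ↦ DC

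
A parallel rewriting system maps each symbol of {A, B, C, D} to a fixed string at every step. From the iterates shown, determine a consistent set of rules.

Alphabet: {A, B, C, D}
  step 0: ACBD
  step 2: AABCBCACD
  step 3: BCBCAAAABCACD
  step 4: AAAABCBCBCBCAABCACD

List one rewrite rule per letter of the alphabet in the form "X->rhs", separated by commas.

  step 3 ⇒ step 4: BCBCAAAABCACD ⇒ A·A·A·A·BC·BC·BC·BC·A·A·BC·A·CD
    A ↦ BC
    B ↦ A
    C ↦ A
    D ↦ CD

A->BC, B->A, C->A, D->CD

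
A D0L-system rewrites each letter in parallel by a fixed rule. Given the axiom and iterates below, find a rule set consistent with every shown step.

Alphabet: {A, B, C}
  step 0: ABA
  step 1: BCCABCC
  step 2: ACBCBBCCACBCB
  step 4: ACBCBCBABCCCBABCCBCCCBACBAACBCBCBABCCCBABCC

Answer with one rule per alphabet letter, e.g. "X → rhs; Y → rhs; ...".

  step 1 ⇒ step 2: BCCABCC ⇒ A·CB·CB·BCC·A·CB·CB
    A ↦ BCC
    B ↦ A
    C ↦ CB

A->BCC, B->A, C->CB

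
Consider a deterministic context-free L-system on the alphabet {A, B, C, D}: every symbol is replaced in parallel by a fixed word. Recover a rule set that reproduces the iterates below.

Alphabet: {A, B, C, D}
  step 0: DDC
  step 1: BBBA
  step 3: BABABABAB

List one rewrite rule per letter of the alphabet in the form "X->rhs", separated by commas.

A->CD, B->C, C->BA, D->B

  step 0 ⇒ step 1: DDC ⇒ B·B·BA
    C ↦ BA
    D ↦ B
    A ↦ CD  (constrained at step 1)
    B ↦ C  (constrained at step 1)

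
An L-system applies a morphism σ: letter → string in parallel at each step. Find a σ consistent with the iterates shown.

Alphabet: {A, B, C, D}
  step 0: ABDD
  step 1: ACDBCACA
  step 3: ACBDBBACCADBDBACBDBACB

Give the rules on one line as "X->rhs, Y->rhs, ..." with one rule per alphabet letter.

  step 0 ⇒ step 1: ABDD ⇒ AC·DB·CA·CA
    A ↦ AC
    B ↦ DB
    D ↦ CA
    C ↦ B  (constrained at step 1)

A->AC, B->DB, C->B, D->CA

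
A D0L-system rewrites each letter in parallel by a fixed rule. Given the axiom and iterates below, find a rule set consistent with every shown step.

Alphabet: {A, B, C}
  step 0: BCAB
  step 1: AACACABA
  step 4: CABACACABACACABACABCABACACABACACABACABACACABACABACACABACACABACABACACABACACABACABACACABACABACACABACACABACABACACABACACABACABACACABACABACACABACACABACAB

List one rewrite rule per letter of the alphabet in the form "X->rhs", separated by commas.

  step 0 ⇒ step 1: BCAB ⇒ A·ACA·CAB·A
    A ↦ CAB
    B ↦ A
    C ↦ ACA

A->CAB, B->A, C->ACA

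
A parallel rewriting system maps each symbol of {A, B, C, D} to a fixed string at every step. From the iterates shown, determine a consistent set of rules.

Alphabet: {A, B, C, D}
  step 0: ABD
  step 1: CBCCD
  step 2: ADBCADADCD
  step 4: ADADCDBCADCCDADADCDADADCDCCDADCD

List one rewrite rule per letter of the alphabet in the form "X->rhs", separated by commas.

  step 1 ⇒ step 2: CBCCD ⇒ AD·BC·AD·AD·CD
    B ↦ BC
    C ↦ AD
    D ↦ CD
  step 0 ⇒ step 1: ABD ⇒ C·BC·CD
    A ↦ C

A->C, B->BC, C->AD, D->CD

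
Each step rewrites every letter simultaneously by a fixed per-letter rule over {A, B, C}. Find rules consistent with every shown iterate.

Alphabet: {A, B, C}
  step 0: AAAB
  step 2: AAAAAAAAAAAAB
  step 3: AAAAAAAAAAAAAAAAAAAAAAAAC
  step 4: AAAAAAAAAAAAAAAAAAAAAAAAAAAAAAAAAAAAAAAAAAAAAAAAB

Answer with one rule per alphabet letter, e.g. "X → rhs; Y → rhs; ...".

  step 3 ⇒ step 4: AAAAAAAAAAAAAAAAAAAAAAAAC ⇒ AA·AA·AA·AA·AA·AA·AA·AA·AA·AA·AA·AA·AA·AA·AA·AA·AA·AA·AA·AA·AA·AA·AA·AA·B
    A ↦ AA
    C ↦ B
  step 2 ⇒ step 3: AAAAAAAAAAAAB ⇒ AA·AA·AA·AA·AA·AA·AA·AA·AA·AA·AA·AA·C
    B ↦ C

A->AA, B->C, C->B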